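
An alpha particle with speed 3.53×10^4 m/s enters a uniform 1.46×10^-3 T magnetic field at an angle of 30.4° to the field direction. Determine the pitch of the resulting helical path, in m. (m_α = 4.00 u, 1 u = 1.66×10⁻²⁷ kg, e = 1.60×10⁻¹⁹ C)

The velocity component along B is v∥ = v cos30.4° = 3.04×10^4 m/s.
The cyclotron period T = 2πm/(qB) = 8.93×10^-5 s is set by m, q, B alone.
Pitch = v∥·T = (3.04×10^4)(8.93×10^-5) = 2.72 m.

pitch ≈ 2.72 m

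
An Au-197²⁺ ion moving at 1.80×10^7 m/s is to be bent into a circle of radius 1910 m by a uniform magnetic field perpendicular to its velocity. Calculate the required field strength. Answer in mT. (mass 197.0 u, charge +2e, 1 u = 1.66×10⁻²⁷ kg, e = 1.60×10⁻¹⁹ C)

B ≈ 9.63 mT

qvB = mv²/r gives B = mv/(qr).
B = (3.27×10^-25)(1.80×10^7) / [(2×1.60×10^-19)(1910)] = 9.63×10^-3 T.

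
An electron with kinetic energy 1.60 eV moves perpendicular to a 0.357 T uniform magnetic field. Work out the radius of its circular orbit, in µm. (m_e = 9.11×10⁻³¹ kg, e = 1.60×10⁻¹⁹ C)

Convert the energy: K = 1.60 eV = 2.56×10^-19 J.
v = √(2K/m) = √(2·2.56×10^-19/9.11×10^-31) = 7.50×10^5 m/s.
r = mv/(qB) = (9.11×10^-31)(7.50×10^5) / [(1×1.60×10^-19)(0.357)] = 1.20×10^-5 m.

r ≈ 12.0 µm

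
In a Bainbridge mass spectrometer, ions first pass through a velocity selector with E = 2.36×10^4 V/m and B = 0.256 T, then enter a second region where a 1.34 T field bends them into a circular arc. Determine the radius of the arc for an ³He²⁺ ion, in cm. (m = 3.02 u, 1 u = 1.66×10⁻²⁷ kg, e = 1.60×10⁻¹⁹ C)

r ≈ 0.108 cm

The selector passes v = E/B = 2.36×10^4/0.256 = 9.22×10^4 m/s.
In the deflection region, r = mv/(qB₂) = (5.01×10^-27)(9.22×10^4) / [(2×1.60×10^-19)(1.34)] = 1.08×10^-3 m.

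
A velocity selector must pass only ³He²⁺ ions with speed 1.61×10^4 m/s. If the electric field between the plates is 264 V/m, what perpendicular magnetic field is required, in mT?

qE = qvB ⇒ B = E/v = (264) / (1.61×10^4) = 0.0164 T.

B ≈ 16.4 mT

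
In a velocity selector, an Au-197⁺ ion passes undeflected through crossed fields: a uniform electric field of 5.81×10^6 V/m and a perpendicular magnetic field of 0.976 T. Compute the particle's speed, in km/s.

v ≈ 5950 km/s

For zero net force, qE = qvB, so v = E/B.
v = (5.81×10^6) / (0.976) = 5.95×10^6 m/s.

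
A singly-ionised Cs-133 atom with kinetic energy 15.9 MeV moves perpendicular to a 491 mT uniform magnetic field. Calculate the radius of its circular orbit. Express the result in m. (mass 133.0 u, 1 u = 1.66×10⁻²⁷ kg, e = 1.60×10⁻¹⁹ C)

Convert the energy: K = 15.9 MeV = 2.54×10^-12 J.
v = √(2K/m) = √(2·2.54×10^-12/2.21×10^-25) = 4.80×10^6 m/s.
r = mv/(qB) = (2.21×10^-25)(4.80×10^6) / [(1×1.60×10^-19)(0.491)] = 13.5 m.

r ≈ 13.5 m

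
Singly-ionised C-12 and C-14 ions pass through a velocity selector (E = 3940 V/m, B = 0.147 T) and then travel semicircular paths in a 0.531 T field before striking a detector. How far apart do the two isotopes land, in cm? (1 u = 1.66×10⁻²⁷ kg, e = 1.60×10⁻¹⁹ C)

Both emerge at v = E/B₁ = 2.68×10^4 m/s.
r = mv/(qB₂), so r₁ = 6.28×10^-3 m and r₂ = 7.33×10^-3 m, giving Δr = 1.05×10^-3 m.
After a semicircle each ion lands a diameter 2r from the entry slit, so the separation is 2Δr = 2.09×10^-3 m.

Δd ≈ 0.209 cm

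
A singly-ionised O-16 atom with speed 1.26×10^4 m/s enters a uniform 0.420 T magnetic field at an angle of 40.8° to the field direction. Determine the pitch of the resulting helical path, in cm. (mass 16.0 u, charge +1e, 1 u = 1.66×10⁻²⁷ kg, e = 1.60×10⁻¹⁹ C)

pitch ≈ 2.37 cm

The velocity component along B is v∥ = v cos40.8° = 9540 m/s.
The cyclotron period T = 2πm/(qB) = 2.48×10^-6 s is set by m, q, B alone.
Pitch = v∥·T = (9540)(2.48×10^-6) = 0.0237 m.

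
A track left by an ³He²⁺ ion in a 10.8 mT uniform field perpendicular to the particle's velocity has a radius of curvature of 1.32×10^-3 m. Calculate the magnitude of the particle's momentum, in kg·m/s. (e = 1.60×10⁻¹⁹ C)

Since qvB = mv²/r, the momentum p = mv = qBr.
p = (2×1.60×10^-19)(0.0108)(1.32×10^-3) = 4.56×10^-24 kg·m/s.

p ≈ 4.56×10^-24 kg·m/s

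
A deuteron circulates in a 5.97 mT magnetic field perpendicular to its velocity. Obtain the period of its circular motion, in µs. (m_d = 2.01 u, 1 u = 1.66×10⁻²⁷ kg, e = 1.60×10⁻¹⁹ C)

T ≈ 21.9 µs

The cyclotron period is independent of speed: T = 2πm/(qB).
T = 2π(3.34×10^-27) / [(1×1.60×10^-19)(5.97×10^-3)] = 2.19×10^-5 s.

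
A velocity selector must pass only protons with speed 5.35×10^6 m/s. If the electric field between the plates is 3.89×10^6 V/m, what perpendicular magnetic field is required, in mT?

B ≈ 727 mT

qE = qvB ⇒ B = E/v = (3.89×10^6) / (5.35×10^6) = 0.727 T.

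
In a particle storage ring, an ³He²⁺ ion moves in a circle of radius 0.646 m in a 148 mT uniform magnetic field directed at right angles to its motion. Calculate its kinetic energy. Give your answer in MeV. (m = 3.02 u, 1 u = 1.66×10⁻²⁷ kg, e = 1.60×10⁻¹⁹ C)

v = qBr/m = (2×1.60×10^-19)(0.148)(0.646) / (5.01×10^-27) = 6.10×10^6 m/s.
K = ½mv² = 0.5·(5.01×10^-27)·(6.10×10^6)² = 9.34×10^-14 J = 0.583 MeV.

K ≈ 0.583 MeV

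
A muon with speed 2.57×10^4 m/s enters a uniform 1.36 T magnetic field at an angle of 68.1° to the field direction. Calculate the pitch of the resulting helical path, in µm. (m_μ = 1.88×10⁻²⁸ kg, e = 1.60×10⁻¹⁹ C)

pitch ≈ 52.0 µm

The velocity component along B is v∥ = v cos68.1° = 9590 m/s.
The cyclotron period T = 2πm/(qB) = 5.43×10^-9 s is set by m, q, B alone.
Pitch = v∥·T = (9590)(5.43×10^-9) = 5.20×10^-5 m.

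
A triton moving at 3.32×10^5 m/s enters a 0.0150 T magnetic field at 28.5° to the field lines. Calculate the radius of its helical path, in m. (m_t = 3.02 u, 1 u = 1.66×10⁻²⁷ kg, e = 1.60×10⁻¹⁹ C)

Only the perpendicular component v⊥ = v sin28.5° = 1.58×10^5 m/s is bent by the field.
r = m v⊥ /(qB) = (5.01×10^-27)(1.58×10^5) / [(1×1.60×10^-19)(0.0150)] = 0.331 m.

r ≈ 0.331 m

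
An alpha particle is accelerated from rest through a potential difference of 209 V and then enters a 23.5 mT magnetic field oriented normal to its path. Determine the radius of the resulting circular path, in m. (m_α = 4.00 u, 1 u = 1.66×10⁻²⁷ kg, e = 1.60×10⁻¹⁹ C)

The kinetic energy gained is K = qV = (2×1.60×10^-19)(209) = 6.69×10^-17 J.
v = √(2K/m) = 1.42×10^5 m/s.
r = mv/(qB) = (6.64×10^-27)(1.42×10^5) / [(2×1.60×10^-19)(0.0235)] = 0.125 m.

r ≈ 0.125 m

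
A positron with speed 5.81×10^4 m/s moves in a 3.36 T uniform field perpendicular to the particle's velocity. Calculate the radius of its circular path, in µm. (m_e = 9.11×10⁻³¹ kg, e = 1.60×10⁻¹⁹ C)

r ≈ 0.0985 µm

The magnetic force provides the centripetal force: qvB = mv²/r, so r = mv/(qB).
r = (9.11×10^-31 kg)(5.81×10^4 m/s) / [(1×1.60×10^-19 C)(3.36 T)] = 9.85×10^-8 m.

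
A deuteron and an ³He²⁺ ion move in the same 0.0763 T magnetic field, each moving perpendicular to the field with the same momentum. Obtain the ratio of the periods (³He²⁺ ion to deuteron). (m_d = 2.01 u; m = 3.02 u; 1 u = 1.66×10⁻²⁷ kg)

ratio ≈ 0.751

T = 2πm/(qB) is independent of speed, so T₂/T₁ = (m₂/q₂)/(m₁/q₁).
T_{³He²⁺ ion}/T_{deuteron} = (5.01×10^-27/2e) / (3.34×10^-27/1e) = 0.751.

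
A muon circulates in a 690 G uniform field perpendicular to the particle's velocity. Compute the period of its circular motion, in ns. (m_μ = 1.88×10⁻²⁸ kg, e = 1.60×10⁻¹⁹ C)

T ≈ 107 ns

The cyclotron period is independent of speed: T = 2πm/(qB).
T = 2π(1.88×10^-28) / [(1×1.60×10^-19)(0.0690)] = 1.07×10^-7 s.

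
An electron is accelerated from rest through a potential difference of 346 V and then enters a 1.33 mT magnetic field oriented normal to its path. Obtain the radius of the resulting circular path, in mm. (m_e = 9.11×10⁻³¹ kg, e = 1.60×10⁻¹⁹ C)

The kinetic energy gained is K = qV = (1×1.60×10^-19)(346) = 5.54×10^-17 J.
v = √(2K/m) = 1.10×10^7 m/s.
r = mv/(qB) = (9.11×10^-31)(1.10×10^7) / [(1×1.60×10^-19)(1.33×10^-3)] = 0.0472 m.

r ≈ 47.2 mm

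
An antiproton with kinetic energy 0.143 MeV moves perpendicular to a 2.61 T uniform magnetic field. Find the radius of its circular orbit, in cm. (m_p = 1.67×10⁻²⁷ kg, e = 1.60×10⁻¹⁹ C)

r ≈ 2.09 cm

Convert the energy: K = 0.143 MeV = 2.29×10^-14 J.
v = √(2K/m) = √(2·2.29×10^-14/1.67×10^-27) = 5.23×10^6 m/s.
r = mv/(qB) = (1.67×10^-27)(5.23×10^6) / [(1×1.60×10^-19)(2.61)] = 0.0209 m.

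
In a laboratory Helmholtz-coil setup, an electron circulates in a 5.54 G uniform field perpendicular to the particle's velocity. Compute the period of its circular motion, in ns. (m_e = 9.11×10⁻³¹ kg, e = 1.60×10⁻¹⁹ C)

The cyclotron period is independent of speed: T = 2πm/(qB).
T = 2π(9.11×10^-31) / [(1×1.60×10^-19)(5.54×10^-4)] = 6.46×10^-8 s.

T ≈ 64.6 ns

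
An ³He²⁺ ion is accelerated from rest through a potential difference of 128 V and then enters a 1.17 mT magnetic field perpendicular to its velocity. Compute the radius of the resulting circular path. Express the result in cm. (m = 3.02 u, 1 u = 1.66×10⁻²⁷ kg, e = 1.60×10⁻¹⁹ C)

r ≈ 171 cm

The kinetic energy gained is K = qV = (2×1.60×10^-19)(128) = 4.10×10^-17 J.
v = √(2K/m) = 1.28×10^5 m/s.
r = mv/(qB) = (5.01×10^-27)(1.28×10^5) / [(2×1.60×10^-19)(1.17×10^-3)] = 1.71 m.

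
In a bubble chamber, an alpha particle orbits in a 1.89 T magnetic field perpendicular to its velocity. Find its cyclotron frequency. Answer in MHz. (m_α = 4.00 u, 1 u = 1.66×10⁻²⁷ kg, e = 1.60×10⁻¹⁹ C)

f ≈ 14.5 MHz

f = qB/(2πm) = (2×1.60×10^-19)(1.89) / [2π(6.64×10^-27)] = 1.45×10^7 Hz.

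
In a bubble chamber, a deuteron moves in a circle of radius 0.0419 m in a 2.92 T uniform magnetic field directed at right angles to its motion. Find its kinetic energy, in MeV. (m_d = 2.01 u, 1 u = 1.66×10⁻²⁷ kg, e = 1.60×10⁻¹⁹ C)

K ≈ 0.359 MeV

v = qBr/m = (1×1.60×10^-19)(2.92)(0.0419) / (3.34×10^-27) = 5.87×10^6 m/s.
K = ½mv² = 0.5·(3.34×10^-27)·(5.87×10^6)² = 5.74×10^-14 J = 0.359 MeV.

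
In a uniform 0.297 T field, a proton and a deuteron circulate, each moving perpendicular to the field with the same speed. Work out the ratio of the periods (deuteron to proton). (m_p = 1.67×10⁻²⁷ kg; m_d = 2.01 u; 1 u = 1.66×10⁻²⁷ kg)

ratio ≈ 2.00

T = 2πm/(qB) is independent of speed, so T₂/T₁ = (m₂/q₂)/(m₁/q₁).
T_{deuteron}/T_{proton} = (3.34×10^-27/1e) / (1.67×10^-27/1e) = 2.00.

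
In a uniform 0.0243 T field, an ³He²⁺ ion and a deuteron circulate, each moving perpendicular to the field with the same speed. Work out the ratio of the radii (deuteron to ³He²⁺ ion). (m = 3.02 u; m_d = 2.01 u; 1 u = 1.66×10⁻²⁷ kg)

r = mv/(qB) ⇒ at equal v, r ∝ m/q.
r_{deuteron}/r_{³He²⁺ ion} = 1.33.

ratio ≈ 1.33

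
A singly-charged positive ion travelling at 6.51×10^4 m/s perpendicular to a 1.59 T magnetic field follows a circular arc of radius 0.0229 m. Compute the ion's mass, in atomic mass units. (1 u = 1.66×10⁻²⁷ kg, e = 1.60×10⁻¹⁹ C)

qvB = mv²/r ⇒ m = qBr/v.
m = (1×1.60×10^-19)(1.59)(0.0229) / (6.51×10^4) = 8.95×10^-26 kg = 53.9 u.

m ≈ 53.9 u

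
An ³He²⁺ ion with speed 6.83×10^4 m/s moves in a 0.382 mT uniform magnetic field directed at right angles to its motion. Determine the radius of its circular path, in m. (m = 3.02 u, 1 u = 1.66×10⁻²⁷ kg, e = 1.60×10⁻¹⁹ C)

The magnetic force provides the centripetal force: qvB = mv²/r, so r = mv/(qB).
r = (5.01×10^-27 kg)(6.83×10^4 m/s) / [(2×1.60×10^-19 C)(3.82×10^-4 T)] = 2.80 m.

r ≈ 2.80 m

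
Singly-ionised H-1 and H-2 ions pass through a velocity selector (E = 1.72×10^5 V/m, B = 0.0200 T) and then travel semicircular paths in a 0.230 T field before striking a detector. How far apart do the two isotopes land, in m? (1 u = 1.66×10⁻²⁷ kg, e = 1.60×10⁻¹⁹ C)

Both emerge at v = E/B₁ = 8.60×10^6 m/s.
r = mv/(qB₂), so r₁ = 0.388 m and r₂ = 0.776 m, giving Δr = 0.388 m.
After a semicircle each ion lands a diameter 2r from the entry slit, so the separation is 2Δr = 0.776 m.

Δd ≈ 0.776 m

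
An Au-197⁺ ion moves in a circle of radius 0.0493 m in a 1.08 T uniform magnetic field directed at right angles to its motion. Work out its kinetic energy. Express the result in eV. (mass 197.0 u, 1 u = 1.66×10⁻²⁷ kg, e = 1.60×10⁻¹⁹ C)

K ≈ 694 eV

v = qBr/m = (1×1.60×10^-19)(1.08)(0.0493) / (3.27×10^-25) = 2.61×10^4 m/s.
K = ½mv² = 0.5·(3.27×10^-25)·(2.61×10^4)² = 1.11×10^-16 J = 694 eV.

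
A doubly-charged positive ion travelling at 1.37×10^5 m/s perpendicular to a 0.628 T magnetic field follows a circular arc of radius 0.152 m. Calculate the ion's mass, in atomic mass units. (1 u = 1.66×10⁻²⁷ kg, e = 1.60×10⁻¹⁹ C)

qvB = mv²/r ⇒ m = qBr/v.
m = (2×1.60×10^-19)(0.628)(0.152) / (1.37×10^5) = 2.23×10^-25 kg = 134 u.

m ≈ 134 u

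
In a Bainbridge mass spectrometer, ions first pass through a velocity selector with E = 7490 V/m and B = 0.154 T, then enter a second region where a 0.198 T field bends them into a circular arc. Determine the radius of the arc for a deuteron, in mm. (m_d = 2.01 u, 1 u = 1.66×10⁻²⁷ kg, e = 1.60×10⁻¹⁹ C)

The selector passes v = E/B = 7490/0.154 = 4.86×10^4 m/s.
In the deflection region, r = mv/(qB₂) = (3.34×10^-27)(4.86×10^4) / [(1×1.60×10^-19)(0.198)] = 5.12×10^-3 m.

r ≈ 5.12 mm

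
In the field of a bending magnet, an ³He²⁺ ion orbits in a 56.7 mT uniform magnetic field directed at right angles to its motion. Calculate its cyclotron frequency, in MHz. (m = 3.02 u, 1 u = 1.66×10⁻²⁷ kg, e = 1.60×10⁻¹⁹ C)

f = qB/(2πm) = (2×1.60×10^-19)(0.0567) / [2π(5.01×10^-27)] = 5.76×10^5 Hz.

f ≈ 0.576 MHz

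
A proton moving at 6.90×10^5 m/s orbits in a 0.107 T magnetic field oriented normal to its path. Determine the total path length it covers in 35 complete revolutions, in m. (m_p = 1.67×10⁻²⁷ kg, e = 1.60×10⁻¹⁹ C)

r = mv/(qB) = 0.0673 m, so one revolution covers 2πr = 0.423 m.
In 35 revolutions: L = 35·2πr = 14.8 m.

L ≈ 14.8 m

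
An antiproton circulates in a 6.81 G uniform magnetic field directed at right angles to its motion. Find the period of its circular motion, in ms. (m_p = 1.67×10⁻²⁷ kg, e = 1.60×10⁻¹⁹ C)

The cyclotron period is independent of speed: T = 2πm/(qB).
T = 2π(1.67×10^-27) / [(1×1.60×10^-19)(6.81×10^-4)] = 9.63×10^-5 s.

T ≈ 0.0963 ms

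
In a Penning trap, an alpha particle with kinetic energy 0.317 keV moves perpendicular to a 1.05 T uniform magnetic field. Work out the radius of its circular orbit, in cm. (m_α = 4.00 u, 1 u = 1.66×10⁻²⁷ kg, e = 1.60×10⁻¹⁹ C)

Convert the energy: K = 0.317 keV = 5.07×10^-17 J.
v = √(2K/m) = √(2·5.07×10^-17/6.64×10^-27) = 1.24×10^5 m/s.
r = mv/(qB) = (6.64×10^-27)(1.24×10^5) / [(2×1.60×10^-19)(1.05)] = 2.44×10^-3 m.

r ≈ 0.244 cm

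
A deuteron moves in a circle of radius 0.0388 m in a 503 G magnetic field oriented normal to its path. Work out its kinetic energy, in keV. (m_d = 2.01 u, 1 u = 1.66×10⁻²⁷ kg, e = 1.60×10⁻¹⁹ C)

K ≈ 0.0913 keV

v = qBr/m = (1×1.60×10^-19)(0.0503)(0.0388) / (3.34×10^-27) = 9.36×10^4 m/s.
K = ½mv² = 0.5·(3.34×10^-27)·(9.36×10^4)² = 1.46×10^-17 J = 0.0913 keV.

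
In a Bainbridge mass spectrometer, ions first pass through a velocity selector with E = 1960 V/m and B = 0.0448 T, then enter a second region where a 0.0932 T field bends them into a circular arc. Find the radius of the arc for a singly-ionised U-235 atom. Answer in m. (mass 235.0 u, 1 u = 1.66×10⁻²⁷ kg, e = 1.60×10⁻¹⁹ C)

The selector passes v = E/B = 1960/0.0448 = 4.38×10^4 m/s.
In the deflection region, r = mv/(qB₂) = (3.90×10^-25)(4.38×10^4) / [(1×1.60×10^-19)(0.0932)] = 1.14 m.

r ≈ 1.14 m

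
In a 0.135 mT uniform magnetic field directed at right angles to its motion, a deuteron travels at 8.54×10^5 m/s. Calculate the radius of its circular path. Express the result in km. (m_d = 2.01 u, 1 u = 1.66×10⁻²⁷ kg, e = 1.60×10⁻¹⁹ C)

The magnetic force provides the centripetal force: qvB = mv²/r, so r = mv/(qB).
r = (3.34×10^-27 kg)(8.54×10^5 m/s) / [(1×1.60×10^-19 C)(1.35×10^-4 T)] = 132 m.

r ≈ 0.132 km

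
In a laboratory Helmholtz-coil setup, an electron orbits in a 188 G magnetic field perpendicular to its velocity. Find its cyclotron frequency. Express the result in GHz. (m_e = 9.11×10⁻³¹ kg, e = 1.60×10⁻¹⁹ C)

f = qB/(2πm) = (1×1.60×10^-19)(0.0188) / [2π(9.11×10^-31)] = 5.26×10^8 Hz.

f ≈ 0.526 GHz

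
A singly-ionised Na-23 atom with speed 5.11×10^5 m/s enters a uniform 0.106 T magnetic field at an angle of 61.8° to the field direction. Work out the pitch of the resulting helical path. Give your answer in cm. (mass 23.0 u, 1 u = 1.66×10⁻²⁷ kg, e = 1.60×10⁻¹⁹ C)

The velocity component along B is v∥ = v cos61.8° = 2.41×10^5 m/s.
The cyclotron period T = 2πm/(qB) = 1.41×10^-5 s is set by m, q, B alone.
Pitch = v∥·T = (2.41×10^5)(1.41×10^-5) = 3.42 m.

pitch ≈ 342 cm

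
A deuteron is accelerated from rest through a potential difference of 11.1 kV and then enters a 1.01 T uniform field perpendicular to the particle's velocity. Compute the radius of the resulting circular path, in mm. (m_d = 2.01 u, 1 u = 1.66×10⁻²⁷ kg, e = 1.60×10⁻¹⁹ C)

The kinetic energy gained is K = qV = (1×1.60×10^-19)(1.11×10^4) = 1.78×10^-15 J.
v = √(2K/m) = 1.03×10^6 m/s.
r = mv/(qB) = (3.34×10^-27)(1.03×10^6) / [(1×1.60×10^-19)(1.01)] = 0.0213 m.

r ≈ 21.3 mm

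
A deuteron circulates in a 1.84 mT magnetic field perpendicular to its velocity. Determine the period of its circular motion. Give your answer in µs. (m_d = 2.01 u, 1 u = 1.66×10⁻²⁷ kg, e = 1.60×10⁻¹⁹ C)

The cyclotron period is independent of speed: T = 2πm/(qB).
T = 2π(3.34×10^-27) / [(1×1.60×10^-19)(1.84×10^-3)] = 7.12×10^-5 s.

T ≈ 71.2 µs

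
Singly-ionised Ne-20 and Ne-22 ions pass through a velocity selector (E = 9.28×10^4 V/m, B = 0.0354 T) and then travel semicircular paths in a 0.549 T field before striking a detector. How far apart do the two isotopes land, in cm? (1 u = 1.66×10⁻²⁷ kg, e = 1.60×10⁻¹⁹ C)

Both emerge at v = E/B₁ = 2.62×10^6 m/s.
r = mv/(qB₂), so r₁ = 0.99081 m and r₂ = 1.0899 m, giving Δr = 0.0991 m.
After a semicircle each ion lands a diameter 2r from the entry slit, so the separation is 2Δr = 0.198 m.

Δd ≈ 19.8 cm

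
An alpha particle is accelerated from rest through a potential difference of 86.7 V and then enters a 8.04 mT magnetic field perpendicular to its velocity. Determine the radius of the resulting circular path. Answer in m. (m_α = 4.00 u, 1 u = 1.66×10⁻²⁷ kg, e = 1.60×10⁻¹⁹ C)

r ≈ 0.236 m

The kinetic energy gained is K = qV = (2×1.60×10^-19)(86.7) = 2.77×10^-17 J.
v = √(2K/m) = 9.14×10^4 m/s.
r = mv/(qB) = (6.64×10^-27)(9.14×10^4) / [(2×1.60×10^-19)(8.04×10^-3)] = 0.236 m.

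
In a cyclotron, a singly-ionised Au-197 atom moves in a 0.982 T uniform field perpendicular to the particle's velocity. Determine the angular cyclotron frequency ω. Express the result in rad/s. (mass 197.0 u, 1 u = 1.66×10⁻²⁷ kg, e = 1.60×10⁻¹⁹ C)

ω = qB/m = (1×1.60×10^-19)(0.982) / (3.27×10^-25) = 4.80×10^5 rad/s.

ω ≈ 4.80×10^5 rad/s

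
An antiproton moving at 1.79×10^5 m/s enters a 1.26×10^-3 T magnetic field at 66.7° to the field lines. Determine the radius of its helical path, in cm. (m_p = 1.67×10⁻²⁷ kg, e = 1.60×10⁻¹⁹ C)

r ≈ 136 cm

Only the perpendicular component v⊥ = v sin66.7° = 1.64×10^5 m/s is bent by the field.
r = m v⊥ /(qB) = (1.67×10^-27)(1.64×10^5) / [(1×1.60×10^-19)(1.26×10^-3)] = 1.36 m.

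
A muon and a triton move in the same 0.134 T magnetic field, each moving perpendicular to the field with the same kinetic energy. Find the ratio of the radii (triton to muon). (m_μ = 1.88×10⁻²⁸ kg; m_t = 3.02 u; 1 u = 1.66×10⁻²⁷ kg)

ratio ≈ 5.16

r = √(2mK)/(qB) ⇒ at equal K, r ∝ √m/q.
r_{triton}/r_{muon} = 5.16.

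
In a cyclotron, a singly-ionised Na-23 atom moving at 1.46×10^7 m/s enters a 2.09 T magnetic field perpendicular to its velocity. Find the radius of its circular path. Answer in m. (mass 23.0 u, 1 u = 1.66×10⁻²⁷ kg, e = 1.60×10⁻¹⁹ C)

The magnetic force provides the centripetal force: qvB = mv²/r, so r = mv/(qB).
r = (3.82×10^-26 kg)(1.46×10^7 m/s) / [(1×1.60×10^-19 C)(2.09 T)] = 1.67 m.

r ≈ 1.67 m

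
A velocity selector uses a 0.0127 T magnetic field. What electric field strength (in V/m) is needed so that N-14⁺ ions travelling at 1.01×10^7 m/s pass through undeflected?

E ≈ 1.28×10^5 V/m

qE = qvB ⇒ E = vB = (1.01×10^7)(0.0127) = 1.28×10^5 V/m.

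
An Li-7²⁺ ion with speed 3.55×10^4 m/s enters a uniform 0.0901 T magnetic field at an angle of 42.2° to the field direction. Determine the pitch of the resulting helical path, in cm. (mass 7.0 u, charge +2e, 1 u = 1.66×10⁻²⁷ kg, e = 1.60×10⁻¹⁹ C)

pitch ≈ 6.66 cm

The velocity component along B is v∥ = v cos42.2° = 2.63×10^4 m/s.
The cyclotron period T = 2πm/(qB) = 2.53×10^-6 s is set by m, q, B alone.
Pitch = v∥·T = (2.63×10^4)(2.53×10^-6) = 0.0666 m.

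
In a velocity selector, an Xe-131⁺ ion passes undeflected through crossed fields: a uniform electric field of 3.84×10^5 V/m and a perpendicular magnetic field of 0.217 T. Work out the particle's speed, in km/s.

For zero net force, qE = qvB, so v = E/B.
v = (3.84×10^5) / (0.217) = 1.77×10^6 m/s.

v ≈ 1770 km/s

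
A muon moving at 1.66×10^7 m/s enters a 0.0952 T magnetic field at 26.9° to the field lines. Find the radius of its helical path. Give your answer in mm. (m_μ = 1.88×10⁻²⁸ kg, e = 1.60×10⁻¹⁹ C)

r ≈ 92.7 mm

Only the perpendicular component v⊥ = v sin26.9° = 7.51×10^6 m/s is bent by the field.
r = m v⊥ /(qB) = (1.88×10^-28)(7.51×10^6) / [(1×1.60×10^-19)(0.0952)] = 0.0927 m.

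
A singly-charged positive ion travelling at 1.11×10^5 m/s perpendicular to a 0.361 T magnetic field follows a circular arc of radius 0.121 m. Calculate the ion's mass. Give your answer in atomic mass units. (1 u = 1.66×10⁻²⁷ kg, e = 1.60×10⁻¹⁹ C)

qvB = mv²/r ⇒ m = qBr/v.
m = (1×1.60×10^-19)(0.361)(0.121) / (1.11×10^5) = 6.30×10^-26 kg = 37.9 u.

m ≈ 37.9 u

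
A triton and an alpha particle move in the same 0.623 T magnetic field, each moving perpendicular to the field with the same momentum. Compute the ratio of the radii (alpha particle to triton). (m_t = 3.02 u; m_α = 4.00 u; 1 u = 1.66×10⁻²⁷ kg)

r = p/(qB) ⇒ at equal p, r ∝ 1/q.
r_{alpha particle}/r_{triton} = 0.500.

ratio ≈ 0.500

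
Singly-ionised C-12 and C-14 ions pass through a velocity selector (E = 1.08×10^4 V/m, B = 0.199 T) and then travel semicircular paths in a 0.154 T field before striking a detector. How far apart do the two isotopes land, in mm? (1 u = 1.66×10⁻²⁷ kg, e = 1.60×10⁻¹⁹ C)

Both emerge at v = E/B₁ = 5.43×10^4 m/s.
r = mv/(qB₂), so r₁ = 0.04388 m and r₂ = 0.05119 m, giving Δr = 7.31×10^-3 m.
After a semicircle each ion lands a diameter 2r from the entry slit, so the separation is 2Δr = 0.0146 m.

Δd ≈ 14.6 mm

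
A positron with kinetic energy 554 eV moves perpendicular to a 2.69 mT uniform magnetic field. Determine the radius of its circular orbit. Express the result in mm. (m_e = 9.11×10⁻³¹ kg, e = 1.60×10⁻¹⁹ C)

Convert the energy: K = 554 eV = 8.86×10^-17 J.
v = √(2K/m) = √(2·8.86×10^-17/9.11×10^-31) = 1.39×10^7 m/s.
r = mv/(qB) = (9.11×10^-31)(1.39×10^7) / [(1×1.60×10^-19)(2.69×10^-3)] = 0.0295 m.

r ≈ 29.5 mm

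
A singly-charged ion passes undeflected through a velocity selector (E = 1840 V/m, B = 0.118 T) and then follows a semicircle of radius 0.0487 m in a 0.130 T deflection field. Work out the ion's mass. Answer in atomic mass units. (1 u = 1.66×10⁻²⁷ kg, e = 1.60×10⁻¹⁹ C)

m ≈ 39.1 u

v = E/B₁ = 1.56×10^4 m/s.
From r = mv/(qB₂), m = qB₂r/v = (1×1.60×10^-19)(0.130)(0.0487) / (1.56×10^4) = 6.50×10^-26 kg.
In atomic mass units: m = 6.50×10^-26 / 1.66×10^-27 = 39.1 u.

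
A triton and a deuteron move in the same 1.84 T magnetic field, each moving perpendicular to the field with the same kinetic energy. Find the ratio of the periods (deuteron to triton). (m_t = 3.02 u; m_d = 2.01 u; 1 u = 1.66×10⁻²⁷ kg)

T = 2πm/(qB) is independent of speed, so T₂/T₁ = (m₂/q₂)/(m₁/q₁).
T_{deuteron}/T_{triton} = (3.34×10^-27/1e) / (5.01×10^-27/1e) = 0.666.

ratio ≈ 0.666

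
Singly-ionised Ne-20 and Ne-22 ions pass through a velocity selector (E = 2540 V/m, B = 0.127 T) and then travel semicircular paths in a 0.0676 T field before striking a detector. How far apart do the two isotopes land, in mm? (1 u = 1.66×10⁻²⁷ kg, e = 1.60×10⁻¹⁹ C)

Δd ≈ 12.3 mm

Both emerge at v = E/B₁ = 2.00×10^4 m/s.
r = mv/(qB₂), so r₁ = 0.06139 m and r₂ = 0.06753 m, giving Δr = 6.14×10^-3 m.
After a semicircle each ion lands a diameter 2r from the entry slit, so the separation is 2Δr = 0.0123 m.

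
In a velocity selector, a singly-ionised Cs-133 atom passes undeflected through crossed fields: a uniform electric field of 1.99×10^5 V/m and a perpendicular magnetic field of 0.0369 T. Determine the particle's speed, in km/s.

v ≈ 5390 km/s

For zero net force, qE = qvB, so v = E/B.
v = (1.99×10^5) / (0.0369) = 5.39×10^6 m/s.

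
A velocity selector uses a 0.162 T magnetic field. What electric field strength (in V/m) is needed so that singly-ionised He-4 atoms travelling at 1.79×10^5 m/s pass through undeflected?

E ≈ 2.90×10^4 V/m

qE = qvB ⇒ E = vB = (1.79×10^5)(0.162) = 2.90×10^4 V/m.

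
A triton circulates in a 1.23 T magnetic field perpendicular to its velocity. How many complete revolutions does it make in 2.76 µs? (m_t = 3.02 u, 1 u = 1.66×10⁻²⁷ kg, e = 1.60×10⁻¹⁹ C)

T = 2πm/(qB) = 2π(5.0132×10^-27) / [(1×1.60×10^-19)(1.23)] = 1.6006×10^-7 s.
N = t/T = 2.76×10^-6 / 1.6006×10^-7 ≈ 17.24, so 17 complete revolutions.

N = 17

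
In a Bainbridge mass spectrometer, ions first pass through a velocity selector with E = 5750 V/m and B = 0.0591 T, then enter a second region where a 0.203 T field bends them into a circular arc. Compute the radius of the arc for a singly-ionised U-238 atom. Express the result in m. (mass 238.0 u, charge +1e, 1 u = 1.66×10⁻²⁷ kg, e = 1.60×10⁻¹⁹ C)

r ≈ 1.18 m

The selector passes v = E/B = 5750/0.0591 = 9.73×10^4 m/s.
In the deflection region, r = mv/(qB₂) = (3.95×10^-25)(9.73×10^4) / [(1×1.60×10^-19)(0.203)] = 1.18 m.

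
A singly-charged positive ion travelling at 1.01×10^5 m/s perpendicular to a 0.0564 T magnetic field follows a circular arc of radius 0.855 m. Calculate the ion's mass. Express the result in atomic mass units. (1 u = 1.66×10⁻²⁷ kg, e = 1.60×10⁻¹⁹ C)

m ≈ 46.0 u

qvB = mv²/r ⇒ m = qBr/v.
m = (1×1.60×10^-19)(0.0564)(0.855) / (1.01×10^5) = 7.64×10^-26 kg = 46.0 u.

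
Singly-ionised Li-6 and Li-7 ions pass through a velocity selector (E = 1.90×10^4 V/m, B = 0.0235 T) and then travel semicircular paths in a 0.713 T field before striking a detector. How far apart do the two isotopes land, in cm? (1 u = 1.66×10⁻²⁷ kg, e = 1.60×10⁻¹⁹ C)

Both emerge at v = E/B₁ = 8.09×10^5 m/s.
r = mv/(qB₂), so r₁ = 0.0706 m and r₂ = 0.0824 m, giving Δr = 0.0118 m.
After a semicircle each ion lands a diameter 2r from the entry slit, so the separation is 2Δr = 0.0235 m.

Δd ≈ 2.35 cm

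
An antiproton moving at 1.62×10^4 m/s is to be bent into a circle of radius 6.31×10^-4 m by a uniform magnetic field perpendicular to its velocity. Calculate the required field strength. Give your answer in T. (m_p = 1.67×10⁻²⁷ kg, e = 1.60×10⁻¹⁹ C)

qvB = mv²/r gives B = mv/(qr).
B = (1.67×10^-27)(1.62×10^4) / [(1×1.60×10^-19)(6.31×10^-4)] = 0.268 T.

B ≈ 0.268 T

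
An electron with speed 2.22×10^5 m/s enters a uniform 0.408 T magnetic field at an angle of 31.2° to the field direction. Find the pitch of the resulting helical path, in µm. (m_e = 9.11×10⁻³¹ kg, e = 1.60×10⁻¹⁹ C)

The velocity component along B is v∥ = v cos31.2° = 1.90×10^5 m/s.
The cyclotron period T = 2πm/(qB) = 8.77×10^-11 s is set by m, q, B alone.
Pitch = v∥·T = (1.90×10^5)(8.77×10^-11) = 1.67×10^-5 m.

pitch ≈ 16.7 µm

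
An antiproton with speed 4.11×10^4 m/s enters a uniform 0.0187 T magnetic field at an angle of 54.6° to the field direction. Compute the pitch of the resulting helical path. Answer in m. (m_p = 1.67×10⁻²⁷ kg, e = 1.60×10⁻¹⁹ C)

The velocity component along B is v∥ = v cos54.6° = 2.38×10^4 m/s.
The cyclotron period T = 2πm/(qB) = 3.51×10^-6 s is set by m, q, B alone.
Pitch = v∥·T = (2.38×10^4)(3.51×10^-6) = 0.0835 m.

pitch ≈ 0.0835 m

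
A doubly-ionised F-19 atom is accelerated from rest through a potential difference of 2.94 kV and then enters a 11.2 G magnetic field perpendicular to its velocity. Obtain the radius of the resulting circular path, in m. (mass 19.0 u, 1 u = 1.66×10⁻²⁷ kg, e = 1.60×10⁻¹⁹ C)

The kinetic energy gained is K = qV = (2×1.60×10^-19)(2940) = 9.41×10^-16 J.
v = √(2K/m) = 2.44×10^5 m/s.
r = mv/(qB) = (3.15×10^-26)(2.44×10^5) / [(2×1.60×10^-19)(1.12×10^-3)] = 21.5 m.

r ≈ 21.5 m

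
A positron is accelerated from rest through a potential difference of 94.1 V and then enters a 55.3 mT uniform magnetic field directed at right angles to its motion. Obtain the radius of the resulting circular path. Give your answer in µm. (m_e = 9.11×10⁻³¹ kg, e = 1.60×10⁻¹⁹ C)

The kinetic energy gained is K = qV = (1×1.60×10^-19)(94.1) = 1.51×10^-17 J.
v = √(2K/m) = 5.75×10^6 m/s.
r = mv/(qB) = (9.11×10^-31)(5.75×10^6) / [(1×1.60×10^-19)(0.0553)] = 5.92×10^-4 m.

r ≈ 592 µm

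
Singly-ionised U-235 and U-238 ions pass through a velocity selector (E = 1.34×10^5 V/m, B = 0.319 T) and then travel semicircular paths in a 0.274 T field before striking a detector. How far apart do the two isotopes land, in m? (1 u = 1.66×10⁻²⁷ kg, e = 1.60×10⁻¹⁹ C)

Δd ≈ 0.0954 m

Both emerge at v = E/B₁ = 4.20×10^5 m/s.
r = mv/(qB₂), so r₁ = 3.7378 m and r₂ = 3.7855 m, giving Δr = 0.0477 m.
After a semicircle each ion lands a diameter 2r from the entry slit, so the separation is 2Δr = 0.0954 m.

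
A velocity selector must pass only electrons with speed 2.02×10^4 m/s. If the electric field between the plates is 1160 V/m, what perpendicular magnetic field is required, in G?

qE = qvB ⇒ B = E/v = (1160) / (2.02×10^4) = 0.0574 T.

B ≈ 574 G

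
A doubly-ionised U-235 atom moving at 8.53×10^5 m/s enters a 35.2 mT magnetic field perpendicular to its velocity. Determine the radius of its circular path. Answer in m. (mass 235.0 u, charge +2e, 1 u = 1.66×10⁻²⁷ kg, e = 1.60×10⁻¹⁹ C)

r ≈ 29.5 m

The magnetic force provides the centripetal force: qvB = mv²/r, so r = mv/(qB).
r = (3.90×10^-25 kg)(8.53×10^5 m/s) / [(2×1.60×10^-19 C)(0.0352 T)] = 29.5 m.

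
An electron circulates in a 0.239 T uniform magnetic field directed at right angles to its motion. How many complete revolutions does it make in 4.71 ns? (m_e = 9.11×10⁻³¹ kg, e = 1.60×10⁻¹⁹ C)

N = 31

T = 2πm/(qB) = 2π(9.11×10^-31) / [(1×1.60×10^-19)(0.239)] = 1.4969×10^-10 s.
N = t/T = 4.71×10^-9 / 1.4969×10^-10 ≈ 31.47, so 31 complete revolutions.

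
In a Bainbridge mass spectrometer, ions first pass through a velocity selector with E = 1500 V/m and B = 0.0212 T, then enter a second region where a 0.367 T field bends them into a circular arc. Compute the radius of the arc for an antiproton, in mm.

r ≈ 2.01 mm

The selector passes v = E/B = 1500/0.0212 = 7.08×10^4 m/s.
In the deflection region, r = mv/(qB₂) = (1.67×10^-27)(7.08×10^4) / [(1×1.60×10^-19)(0.367)] = 2.01×10^-3 m.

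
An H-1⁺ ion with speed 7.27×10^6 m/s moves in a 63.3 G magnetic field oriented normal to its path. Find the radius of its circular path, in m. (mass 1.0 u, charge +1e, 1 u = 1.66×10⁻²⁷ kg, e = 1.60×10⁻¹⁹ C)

The magnetic force provides the centripetal force: qvB = mv²/r, so r = mv/(qB).
r = (1.66×10^-27 kg)(7.27×10^6 m/s) / [(1×1.60×10^-19 C)(6.33×10^-3 T)] = 11.9 m.

r ≈ 11.9 m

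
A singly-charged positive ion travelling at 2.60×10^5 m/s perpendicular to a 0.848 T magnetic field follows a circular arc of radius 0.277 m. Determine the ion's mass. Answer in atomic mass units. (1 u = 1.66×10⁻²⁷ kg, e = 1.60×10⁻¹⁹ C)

qvB = mv²/r ⇒ m = qBr/v.
m = (1×1.60×10^-19)(0.848)(0.277) / (2.60×10^5) = 1.45×10^-25 kg = 87.1 u.

m ≈ 87.1 u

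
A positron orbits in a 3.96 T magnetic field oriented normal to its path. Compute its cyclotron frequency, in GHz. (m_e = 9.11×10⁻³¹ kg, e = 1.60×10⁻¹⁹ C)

f = qB/(2πm) = (1×1.60×10^-19)(3.96) / [2π(9.11×10^-31)] = 1.11×10^11 Hz.

f ≈ 111 GHz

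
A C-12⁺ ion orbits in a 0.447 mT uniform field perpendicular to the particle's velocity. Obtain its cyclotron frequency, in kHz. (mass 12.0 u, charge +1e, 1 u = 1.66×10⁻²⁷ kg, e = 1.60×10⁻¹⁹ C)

f = qB/(2πm) = (1×1.60×10^-19)(4.47×10^-4) / [2π(1.99×10^-26)] = 571 Hz.

f ≈ 0.571 kHz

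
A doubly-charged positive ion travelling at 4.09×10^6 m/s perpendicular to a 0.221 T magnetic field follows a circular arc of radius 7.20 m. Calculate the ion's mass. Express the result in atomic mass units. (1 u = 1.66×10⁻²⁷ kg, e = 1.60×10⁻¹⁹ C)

m ≈ 75.0 u

qvB = mv²/r ⇒ m = qBr/v.
m = (2×1.60×10^-19)(0.221)(7.20) / (4.09×10^6) = 1.24×10^-25 kg = 75.0 u.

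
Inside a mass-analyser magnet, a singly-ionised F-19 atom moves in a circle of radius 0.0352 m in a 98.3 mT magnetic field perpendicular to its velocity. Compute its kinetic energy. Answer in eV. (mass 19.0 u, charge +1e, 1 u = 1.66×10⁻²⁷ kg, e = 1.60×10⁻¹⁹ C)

K ≈ 30.4 eV

v = qBr/m = (1×1.60×10^-19)(0.0983)(0.0352) / (3.15×10^-26) = 1.76×10^4 m/s.
K = ½mv² = 0.5·(3.15×10^-26)·(1.76×10^4)² = 4.86×10^-18 J = 30.4 eV.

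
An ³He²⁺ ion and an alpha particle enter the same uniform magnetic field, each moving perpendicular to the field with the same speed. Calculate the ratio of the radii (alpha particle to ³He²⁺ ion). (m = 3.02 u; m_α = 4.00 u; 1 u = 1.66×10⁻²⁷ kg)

ratio ≈ 1.32

r = mv/(qB) ⇒ at equal v, r ∝ m/q.
r_{alpha particle}/r_{³He²⁺ ion} = 1.32.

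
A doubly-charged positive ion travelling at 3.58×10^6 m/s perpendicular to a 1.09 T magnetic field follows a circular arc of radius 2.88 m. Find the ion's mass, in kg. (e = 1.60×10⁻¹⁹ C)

qvB = mv²/r ⇒ m = qBr/v.
m = (2×1.60×10^-19)(1.09)(2.88) / (3.58×10^6) = 2.81×10^-25 kg.

m ≈ 2.81×10^-25 kg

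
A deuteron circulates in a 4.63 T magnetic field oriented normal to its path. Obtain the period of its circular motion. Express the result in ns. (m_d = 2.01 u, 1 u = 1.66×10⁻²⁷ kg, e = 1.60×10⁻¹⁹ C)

T ≈ 28.3 ns

The cyclotron period is independent of speed: T = 2πm/(qB).
T = 2π(3.34×10^-27) / [(1×1.60×10^-19)(4.63)] = 2.83×10^-8 s.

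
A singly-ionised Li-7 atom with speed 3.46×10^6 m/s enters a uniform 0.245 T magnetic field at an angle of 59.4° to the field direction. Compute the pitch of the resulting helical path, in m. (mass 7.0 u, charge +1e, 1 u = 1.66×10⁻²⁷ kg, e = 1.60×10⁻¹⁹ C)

pitch ≈ 3.28 m

The velocity component along B is v∥ = v cos59.4° = 1.76×10^6 m/s.
The cyclotron period T = 2πm/(qB) = 1.86×10^-6 s is set by m, q, B alone.
Pitch = v∥·T = (1.76×10^6)(1.86×10^-6) = 3.28 m.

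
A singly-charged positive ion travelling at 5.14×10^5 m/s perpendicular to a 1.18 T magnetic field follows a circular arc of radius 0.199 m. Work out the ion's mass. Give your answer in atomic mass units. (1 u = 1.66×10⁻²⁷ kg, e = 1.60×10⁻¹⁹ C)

qvB = mv²/r ⇒ m = qBr/v.
m = (1×1.60×10^-19)(1.18)(0.199) / (5.14×10^5) = 7.31×10^-26 kg = 44.0 u.

m ≈ 44.0 u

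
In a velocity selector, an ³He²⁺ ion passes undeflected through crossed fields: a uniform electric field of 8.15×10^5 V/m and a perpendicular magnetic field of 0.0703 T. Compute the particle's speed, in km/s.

v ≈ 11600 km/s

For zero net force, qE = qvB, so v = E/B.
v = (8.15×10^5) / (0.0703) = 1.16×10^7 m/s.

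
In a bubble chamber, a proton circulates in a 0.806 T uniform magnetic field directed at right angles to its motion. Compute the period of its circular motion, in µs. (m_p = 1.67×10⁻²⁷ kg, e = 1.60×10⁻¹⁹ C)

The cyclotron period is independent of speed: T = 2πm/(qB).
T = 2π(1.67×10^-27) / [(1×1.60×10^-19)(0.806)] = 8.14×10^-8 s.

T ≈ 0.0814 µs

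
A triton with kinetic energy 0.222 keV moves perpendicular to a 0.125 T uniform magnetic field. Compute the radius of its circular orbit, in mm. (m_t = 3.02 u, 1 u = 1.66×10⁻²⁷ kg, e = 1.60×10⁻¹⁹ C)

r ≈ 29.8 mm

Convert the energy: K = 0.222 keV = 3.55×10^-17 J.
v = √(2K/m) = √(2·3.55×10^-17/5.01×10^-27) = 1.19×10^5 m/s.
r = mv/(qB) = (5.01×10^-27)(1.19×10^5) / [(1×1.60×10^-19)(0.125)] = 0.0298 m.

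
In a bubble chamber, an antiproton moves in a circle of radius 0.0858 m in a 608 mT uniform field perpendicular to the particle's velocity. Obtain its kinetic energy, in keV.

v = qBr/m = (1×1.60×10^-19)(0.608)(0.0858) / (1.67×10^-27) = 5.00×10^6 m/s.
K = ½mv² = 0.5·(1.67×10^-27)·(5.00×10^6)² = 2.09×10^-14 J = 130 keV.

K ≈ 130 keV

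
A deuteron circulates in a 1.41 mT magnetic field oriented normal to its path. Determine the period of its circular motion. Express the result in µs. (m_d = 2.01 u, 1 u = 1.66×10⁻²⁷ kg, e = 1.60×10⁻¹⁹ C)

T ≈ 92.9 µs

The cyclotron period is independent of speed: T = 2πm/(qB).
T = 2π(3.34×10^-27) / [(1×1.60×10^-19)(1.41×10^-3)] = 9.29×10^-5 s.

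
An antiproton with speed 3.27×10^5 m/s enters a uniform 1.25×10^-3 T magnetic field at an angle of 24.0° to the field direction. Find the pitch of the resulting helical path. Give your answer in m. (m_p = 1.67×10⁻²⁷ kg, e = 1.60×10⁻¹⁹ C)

The velocity component along B is v∥ = v cos24.0° = 2.99×10^5 m/s.
The cyclotron period T = 2πm/(qB) = 5.25×10^-5 s is set by m, q, B alone.
Pitch = v∥·T = (2.99×10^5)(5.25×10^-5) = 15.7 m.

pitch ≈ 15.7 m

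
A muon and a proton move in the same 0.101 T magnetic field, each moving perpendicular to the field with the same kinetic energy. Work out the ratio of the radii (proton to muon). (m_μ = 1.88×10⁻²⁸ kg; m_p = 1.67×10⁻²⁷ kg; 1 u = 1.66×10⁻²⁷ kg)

r = √(2mK)/(qB) ⇒ at equal K, r ∝ √m/q.
r_{proton}/r_{muon} = 2.98.

ratio ≈ 2.98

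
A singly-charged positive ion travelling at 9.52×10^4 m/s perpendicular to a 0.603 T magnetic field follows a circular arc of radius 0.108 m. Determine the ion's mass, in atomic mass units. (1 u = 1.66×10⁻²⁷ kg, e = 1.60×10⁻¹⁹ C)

m ≈ 65.9 u

qvB = mv²/r ⇒ m = qBr/v.
m = (1×1.60×10^-19)(0.603)(0.108) / (9.52×10^4) = 1.09×10^-25 kg = 65.9 u.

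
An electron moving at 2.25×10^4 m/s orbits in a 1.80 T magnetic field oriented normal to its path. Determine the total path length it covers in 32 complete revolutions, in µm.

L ≈ 14.3 µm

r = mv/(qB) = 7.12×10^-8 m, so one revolution covers 2πr = 4.47×10^-7 m.
In 32 revolutions: L = 32·2πr = 1.43×10^-5 m.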